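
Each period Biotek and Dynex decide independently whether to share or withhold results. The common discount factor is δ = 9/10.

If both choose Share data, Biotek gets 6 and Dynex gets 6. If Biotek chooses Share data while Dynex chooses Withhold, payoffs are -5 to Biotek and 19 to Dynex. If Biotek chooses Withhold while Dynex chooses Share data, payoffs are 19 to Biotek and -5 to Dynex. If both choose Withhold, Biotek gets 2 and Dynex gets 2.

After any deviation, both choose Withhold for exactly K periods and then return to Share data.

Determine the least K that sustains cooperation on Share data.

5

No profitable deviation requires (6−2)(δ+…+δ^K) ≥ 19−6, i.e. δ+…+δ^K ≥ 13/4 ≈ 3.2500.
With δ = 9/10, the partial sums are K=1: 0.9000, K=2: 1.7100, K=3: 2.4390, K=4: 3.0951, K=5: 3.6856.
K = 5 is the first length at which the sum reaches 3.2500.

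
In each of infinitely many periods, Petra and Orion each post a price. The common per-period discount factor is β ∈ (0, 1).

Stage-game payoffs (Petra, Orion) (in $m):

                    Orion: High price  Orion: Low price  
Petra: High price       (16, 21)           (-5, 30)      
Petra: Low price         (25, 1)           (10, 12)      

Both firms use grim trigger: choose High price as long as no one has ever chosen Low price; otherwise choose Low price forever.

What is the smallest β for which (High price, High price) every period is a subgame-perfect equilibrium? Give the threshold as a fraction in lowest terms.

Petra: cooperation gives 16 each period; deviation gives 25 once then 10 forever.
  16/(1−β) ≥ 25 + 10β/(1−β) ⇒ β ≥ 9/15 = 3/5.
Orion: cooperation gives 21 each period; deviation gives 30 once then 12 forever.
  β ≥ 9/18 = 1/2.
Both must hold, so the binding constraint is Petra's: β ≥ 3/5.

3/5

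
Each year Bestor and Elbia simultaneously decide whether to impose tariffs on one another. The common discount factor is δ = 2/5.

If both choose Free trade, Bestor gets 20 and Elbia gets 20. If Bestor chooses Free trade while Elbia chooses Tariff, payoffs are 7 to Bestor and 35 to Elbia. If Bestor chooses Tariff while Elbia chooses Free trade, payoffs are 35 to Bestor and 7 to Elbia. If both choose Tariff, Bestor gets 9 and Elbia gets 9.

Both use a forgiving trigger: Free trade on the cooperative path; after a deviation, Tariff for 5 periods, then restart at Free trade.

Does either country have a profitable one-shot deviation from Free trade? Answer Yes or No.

IC: δ+…+δ^5 ≥ (35−20)/(20−9) = 15/11.
At δ = 2/5: partial sum = 0.6598 < 1.3636. Cooperation not sustainable.

Yes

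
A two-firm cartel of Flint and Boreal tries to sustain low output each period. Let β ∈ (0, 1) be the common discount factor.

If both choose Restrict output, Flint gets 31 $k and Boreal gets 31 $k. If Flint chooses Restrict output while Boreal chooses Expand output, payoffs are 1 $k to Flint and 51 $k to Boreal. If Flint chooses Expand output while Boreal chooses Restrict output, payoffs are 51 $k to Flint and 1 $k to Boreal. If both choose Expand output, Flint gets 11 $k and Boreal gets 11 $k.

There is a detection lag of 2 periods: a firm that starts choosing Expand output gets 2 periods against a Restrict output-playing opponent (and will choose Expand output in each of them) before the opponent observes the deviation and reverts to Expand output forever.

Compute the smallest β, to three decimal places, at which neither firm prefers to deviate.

A deviator earns 51 for 2 periods, then 11 forever; cooperating earns 31 forever. Multiplying the IC by (1−β):
31 ≥ 51(1−β^2) + 11β^2, so 40·β^2 ≥ 20 and β^2 ≥ 1/2.
β ≥ (1/2)^(1/2) ≈ 0.707.

0.707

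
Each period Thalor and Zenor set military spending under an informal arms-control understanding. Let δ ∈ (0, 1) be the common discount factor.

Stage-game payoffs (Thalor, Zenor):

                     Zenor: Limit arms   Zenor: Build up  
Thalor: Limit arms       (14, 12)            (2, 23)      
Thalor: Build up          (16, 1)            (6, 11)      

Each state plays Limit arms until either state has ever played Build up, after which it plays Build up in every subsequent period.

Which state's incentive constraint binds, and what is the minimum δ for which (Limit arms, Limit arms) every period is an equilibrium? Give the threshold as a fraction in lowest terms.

Thalor: cooperation gives 14 each period; deviation gives 16 once then 6 forever.
  14/(1−δ) ≥ 16 + 6δ/(1−δ) ⇒ δ ≥ 2/10 = 1/5.
Zenor: cooperation gives 12 each period; deviation gives 23 once then 11 forever.
  δ ≥ 11/12.
Both must hold, so the binding constraint is Zenor's: δ ≥ 11/12.

Zenor; δ ≥ 11/12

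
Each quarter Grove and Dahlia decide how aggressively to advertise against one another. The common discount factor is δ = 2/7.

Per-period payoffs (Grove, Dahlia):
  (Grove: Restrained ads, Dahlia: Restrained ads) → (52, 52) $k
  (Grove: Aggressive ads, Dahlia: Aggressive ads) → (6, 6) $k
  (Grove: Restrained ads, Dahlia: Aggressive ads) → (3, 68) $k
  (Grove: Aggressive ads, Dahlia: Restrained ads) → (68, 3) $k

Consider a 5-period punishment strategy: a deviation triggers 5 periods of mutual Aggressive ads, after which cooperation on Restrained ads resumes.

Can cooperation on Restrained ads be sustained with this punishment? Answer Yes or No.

Yes

A one-shot deviation gives 68 now, then 6 for 5 periods, then back to 52.
Gain from deviating: (68−52) today; loss: (52−6) in each of the next 5 periods.
No-deviation condition: (52−6)(δ+…+δ^5) ≥ 68−52, i.e. δ+…+δ^5 ≥ 8/23.
At δ = 2/7: δ+…+δ^5 = 0.3992 ≥ 0.3478.
So cooperation is sustainable.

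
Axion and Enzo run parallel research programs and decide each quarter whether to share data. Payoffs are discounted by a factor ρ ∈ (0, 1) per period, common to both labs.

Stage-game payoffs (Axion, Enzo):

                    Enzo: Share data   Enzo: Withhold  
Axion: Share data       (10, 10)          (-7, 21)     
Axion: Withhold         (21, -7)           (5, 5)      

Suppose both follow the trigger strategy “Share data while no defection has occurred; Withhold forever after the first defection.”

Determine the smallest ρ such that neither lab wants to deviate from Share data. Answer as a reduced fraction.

Under grim trigger the critical discount factor is (T−C)/(T−P) with T = 21, C = 10, P = 5.
ρ* = (21−10)/(21−5) = 11/16.

11/16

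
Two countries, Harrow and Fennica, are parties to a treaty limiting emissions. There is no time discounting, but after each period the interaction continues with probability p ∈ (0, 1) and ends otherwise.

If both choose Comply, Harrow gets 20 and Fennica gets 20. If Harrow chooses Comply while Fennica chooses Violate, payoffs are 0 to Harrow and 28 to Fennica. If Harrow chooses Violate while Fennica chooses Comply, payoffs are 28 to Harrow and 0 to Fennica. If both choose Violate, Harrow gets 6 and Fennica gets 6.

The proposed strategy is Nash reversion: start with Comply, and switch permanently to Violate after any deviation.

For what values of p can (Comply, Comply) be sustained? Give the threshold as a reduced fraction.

4/11

Expected cooperation value is 20 + p·20 + p²·20 + … = 20/(1−p); deviation gives 28 + p·6/(1−p).
20 ≥ 28(1−p) + 6p ⇒ 22p ≥ 8 ⇒ p ≥ 8/22 = 4/11.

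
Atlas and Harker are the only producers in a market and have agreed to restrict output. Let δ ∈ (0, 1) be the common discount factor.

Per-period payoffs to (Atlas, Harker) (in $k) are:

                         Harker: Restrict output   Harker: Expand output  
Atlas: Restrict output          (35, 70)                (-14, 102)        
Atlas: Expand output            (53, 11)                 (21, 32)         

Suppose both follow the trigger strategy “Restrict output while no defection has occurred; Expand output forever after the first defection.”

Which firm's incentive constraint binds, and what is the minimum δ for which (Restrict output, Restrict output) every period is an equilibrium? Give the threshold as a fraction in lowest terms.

Atlas's threshold: (53−35)/(53−21) = 9/16.
Harker's threshold: (102−70)/(102−32) = 16/35.
9/16 > 16/35, so Atlas binds and δ* = 9/16.

Atlas; δ ≥ 9/16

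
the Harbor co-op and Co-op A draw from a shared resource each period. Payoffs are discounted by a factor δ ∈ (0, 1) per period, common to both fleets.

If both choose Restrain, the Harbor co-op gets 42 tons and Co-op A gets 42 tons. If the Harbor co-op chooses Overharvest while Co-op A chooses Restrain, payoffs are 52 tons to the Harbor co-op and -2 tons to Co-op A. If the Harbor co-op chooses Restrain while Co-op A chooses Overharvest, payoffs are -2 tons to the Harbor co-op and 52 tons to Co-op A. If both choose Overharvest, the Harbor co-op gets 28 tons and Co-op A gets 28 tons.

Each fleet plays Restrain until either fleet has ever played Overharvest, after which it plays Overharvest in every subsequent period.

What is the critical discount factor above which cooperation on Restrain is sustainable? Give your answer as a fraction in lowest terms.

5/12

42/(1−δ) ≥ 52 + 28δ/(1−δ)
42 ≥ 52 − 24δ
δ ≥ 10/24 = 5/12.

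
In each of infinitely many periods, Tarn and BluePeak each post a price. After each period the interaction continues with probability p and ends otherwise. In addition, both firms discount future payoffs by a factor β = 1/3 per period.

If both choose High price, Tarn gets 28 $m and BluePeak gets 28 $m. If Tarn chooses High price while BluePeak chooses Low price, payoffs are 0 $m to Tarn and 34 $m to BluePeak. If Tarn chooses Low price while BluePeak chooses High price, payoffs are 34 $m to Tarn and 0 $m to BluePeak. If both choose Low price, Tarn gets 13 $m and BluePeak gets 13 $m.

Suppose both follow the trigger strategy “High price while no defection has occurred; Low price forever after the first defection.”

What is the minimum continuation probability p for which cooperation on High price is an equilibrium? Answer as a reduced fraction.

6/7

Expected continuation weight on next period's payoff is β·p = 1/3·p, which plays the role of the discount factor.
Cooperation requires 1/3·p ≥ (34−28)/(34−13) = 2/7, hence p ≥ 6/7.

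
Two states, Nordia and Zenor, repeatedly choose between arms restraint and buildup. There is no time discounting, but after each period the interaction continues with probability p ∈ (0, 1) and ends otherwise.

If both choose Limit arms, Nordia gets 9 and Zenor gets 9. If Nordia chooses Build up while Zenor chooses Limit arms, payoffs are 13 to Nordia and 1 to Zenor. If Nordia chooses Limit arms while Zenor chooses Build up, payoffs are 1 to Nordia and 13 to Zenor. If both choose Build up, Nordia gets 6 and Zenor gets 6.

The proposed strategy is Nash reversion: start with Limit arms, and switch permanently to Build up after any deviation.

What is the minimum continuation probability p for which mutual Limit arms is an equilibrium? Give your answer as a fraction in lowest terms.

4/7

With no time discounting, the continuation probability p plays the role of the discount factor.
Grim-trigger IC: 9/(1−p) ≥ 13 + 6p/(1−p) ⇒ p ≥ (13−9)/(13−6) = 4/7.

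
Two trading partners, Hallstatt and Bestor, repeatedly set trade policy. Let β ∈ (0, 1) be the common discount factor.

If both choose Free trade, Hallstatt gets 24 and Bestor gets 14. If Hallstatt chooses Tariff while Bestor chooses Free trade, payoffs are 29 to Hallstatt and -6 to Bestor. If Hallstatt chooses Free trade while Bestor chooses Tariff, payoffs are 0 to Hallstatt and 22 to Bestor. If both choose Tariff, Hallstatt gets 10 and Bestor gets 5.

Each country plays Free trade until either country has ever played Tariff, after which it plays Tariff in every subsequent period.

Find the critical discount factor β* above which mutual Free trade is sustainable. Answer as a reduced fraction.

Hallstatt: cooperation gives 24 each period; deviation gives 29 once then 10 forever.
  24/(1−β) ≥ 29 + 10β/(1−β) ⇒ β ≥ 5/19.
Bestor: cooperation gives 14 each period; deviation gives 22 once then 5 forever.
  β ≥ 8/17.
Both must hold, so the binding constraint is Bestor's: β ≥ 8/17.

8/17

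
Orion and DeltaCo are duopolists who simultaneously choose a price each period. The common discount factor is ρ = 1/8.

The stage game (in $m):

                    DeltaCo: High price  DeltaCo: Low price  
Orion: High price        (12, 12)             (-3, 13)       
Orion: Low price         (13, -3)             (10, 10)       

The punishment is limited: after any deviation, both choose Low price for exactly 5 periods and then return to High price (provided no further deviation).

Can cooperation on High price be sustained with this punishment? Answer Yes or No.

IC: ρ+…+ρ^5 ≥ (13−12)/(12−10) = 1/2.
At ρ = 1/8: partial sum = 0.1429 < 0.5000. Cooperation not sustainable.

No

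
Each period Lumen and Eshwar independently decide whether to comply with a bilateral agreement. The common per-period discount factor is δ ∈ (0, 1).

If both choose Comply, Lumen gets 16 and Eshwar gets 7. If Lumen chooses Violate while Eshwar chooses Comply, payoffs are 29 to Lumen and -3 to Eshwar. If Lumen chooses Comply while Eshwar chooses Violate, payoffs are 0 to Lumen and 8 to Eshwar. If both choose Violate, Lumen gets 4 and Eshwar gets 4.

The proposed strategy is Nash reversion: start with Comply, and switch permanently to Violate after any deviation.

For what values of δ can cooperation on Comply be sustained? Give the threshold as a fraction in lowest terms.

13/25

Lumen: cooperation gives 16 each period; deviation gives 29 once then 4 forever.
  16/(1−δ) ≥ 29 + 4δ/(1−δ) ⇒ δ ≥ 13/25.
Eshwar: cooperation gives 7 each period; deviation gives 8 once then 4 forever.
  δ ≥ 1/4.
Both must hold, so the binding constraint is Lumen's: δ ≥ 13/25.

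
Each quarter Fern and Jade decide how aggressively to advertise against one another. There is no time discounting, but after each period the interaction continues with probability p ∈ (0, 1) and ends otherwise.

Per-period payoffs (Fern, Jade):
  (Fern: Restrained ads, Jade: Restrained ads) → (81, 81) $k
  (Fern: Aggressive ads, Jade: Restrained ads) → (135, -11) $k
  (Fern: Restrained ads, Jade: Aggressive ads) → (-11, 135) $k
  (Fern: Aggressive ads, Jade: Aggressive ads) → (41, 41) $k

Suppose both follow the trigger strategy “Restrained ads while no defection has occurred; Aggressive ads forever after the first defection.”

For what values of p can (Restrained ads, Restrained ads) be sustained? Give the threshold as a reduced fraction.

With no time discounting, the continuation probability p plays the role of the discount factor.
Grim-trigger IC: 81/(1−p) ≥ 135 + 41p/(1−p) ⇒ p ≥ (135−81)/(135−41) = 27/47.

27/47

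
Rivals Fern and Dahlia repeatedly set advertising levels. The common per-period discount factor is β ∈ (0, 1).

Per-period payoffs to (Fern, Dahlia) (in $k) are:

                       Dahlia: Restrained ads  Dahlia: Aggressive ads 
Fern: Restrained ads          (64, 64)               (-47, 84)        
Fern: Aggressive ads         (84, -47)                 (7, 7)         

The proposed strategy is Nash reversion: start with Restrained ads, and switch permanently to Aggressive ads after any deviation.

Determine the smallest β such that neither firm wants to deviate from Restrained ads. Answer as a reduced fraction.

20/77

One-period gain from deviating is 84 − 64 = 20. The loss is 64 − 7 = 57 in every subsequent period, with present value 57·β/(1−β).
Deviation is unprofitable when 57·β/(1−β) ≥ 20, i.e. β/(1−β) ≥ 20/57.
Equivalently β ≥ 20/(20+57) = 20/77.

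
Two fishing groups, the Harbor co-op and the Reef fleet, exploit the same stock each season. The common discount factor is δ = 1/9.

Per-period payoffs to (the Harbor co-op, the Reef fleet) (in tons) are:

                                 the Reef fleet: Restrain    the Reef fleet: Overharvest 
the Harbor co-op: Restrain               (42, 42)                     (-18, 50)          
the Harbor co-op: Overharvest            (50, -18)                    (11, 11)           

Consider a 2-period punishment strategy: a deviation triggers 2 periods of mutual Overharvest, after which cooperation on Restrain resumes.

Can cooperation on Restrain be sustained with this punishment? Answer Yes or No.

No

IC: δ+…+δ^2 ≥ (50−42)/(42−11) = 8/31.
At δ = 1/9: partial sum = 0.1235 < 0.2581. Cooperation not sustainable.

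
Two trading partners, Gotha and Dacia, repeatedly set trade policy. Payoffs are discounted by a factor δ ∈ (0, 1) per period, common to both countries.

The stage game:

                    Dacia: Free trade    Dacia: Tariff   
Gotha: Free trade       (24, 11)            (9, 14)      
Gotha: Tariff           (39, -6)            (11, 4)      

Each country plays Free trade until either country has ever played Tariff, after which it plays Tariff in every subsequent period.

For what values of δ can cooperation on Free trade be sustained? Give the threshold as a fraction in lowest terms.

15/28

Gotha: cooperation gives 24 each period; deviation gives 39 once then 11 forever.
  24/(1−δ) ≥ 39 + 11δ/(1−δ) ⇒ δ ≥ 15/28.
Dacia: cooperation gives 11 each period; deviation gives 14 once then 4 forever.
  δ ≥ 3/10.
Both must hold, so the binding constraint is Gotha's: δ ≥ 15/28.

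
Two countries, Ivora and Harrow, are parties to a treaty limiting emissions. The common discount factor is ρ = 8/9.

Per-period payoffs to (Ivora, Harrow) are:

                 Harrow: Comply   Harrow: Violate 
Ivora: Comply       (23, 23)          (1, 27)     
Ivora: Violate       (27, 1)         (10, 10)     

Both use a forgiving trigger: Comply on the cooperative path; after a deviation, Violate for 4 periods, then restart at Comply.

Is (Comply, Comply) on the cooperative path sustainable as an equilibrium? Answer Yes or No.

Yes

A one-shot deviation gives 27 now, then 10 for 4 periods, then back to 23.
Gain from deviating: (27−23) today; loss: (23−10) in each of the next 4 periods.
No-deviation condition: (23−10)(ρ+…+ρ^4) ≥ 27−23, i.e. ρ+…+ρ^4 ≥ 4/13.
At ρ = 8/9: ρ+…+ρ^4 = 3.0056 ≥ 0.3077.
So cooperation is sustainable.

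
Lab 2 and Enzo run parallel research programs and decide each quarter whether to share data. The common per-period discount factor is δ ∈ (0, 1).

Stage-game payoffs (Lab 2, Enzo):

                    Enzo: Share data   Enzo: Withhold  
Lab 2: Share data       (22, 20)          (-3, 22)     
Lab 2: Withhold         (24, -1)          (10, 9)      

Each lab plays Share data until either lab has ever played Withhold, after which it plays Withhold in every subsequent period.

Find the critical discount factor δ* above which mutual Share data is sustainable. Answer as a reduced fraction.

2/13

Lab 2's threshold: (24−22)/(24−10) = 1/7.
Enzo's threshold: (22−20)/(22−9) = 2/13.
1/7 < 2/13, so Enzo binds and δ* = 2/13.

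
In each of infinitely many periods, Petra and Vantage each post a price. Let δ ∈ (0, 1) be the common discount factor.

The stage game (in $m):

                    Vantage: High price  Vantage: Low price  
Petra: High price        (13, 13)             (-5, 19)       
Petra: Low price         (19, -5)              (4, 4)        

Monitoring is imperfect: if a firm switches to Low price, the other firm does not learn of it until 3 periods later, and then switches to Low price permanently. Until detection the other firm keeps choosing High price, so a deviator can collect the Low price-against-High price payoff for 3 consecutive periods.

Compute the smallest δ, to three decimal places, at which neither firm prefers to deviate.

0.737

Deviating for the 3 undetected periods gains 19−13 = 6 per period over cooperation, then loses 13−4 = 9 per period forever once punishment starts.
Gain: 6(1 + δ + … + δ^2); loss: 9·δ^3/(1−δ).
No profitable deviation ⇔ 6(1−δ^3) ≤ 9·δ^3, i.e. δ^3 ≥ 6/(6+9) = 2/5.
Hence δ ≥ (2/5)^(1/3) ≈ 0.737.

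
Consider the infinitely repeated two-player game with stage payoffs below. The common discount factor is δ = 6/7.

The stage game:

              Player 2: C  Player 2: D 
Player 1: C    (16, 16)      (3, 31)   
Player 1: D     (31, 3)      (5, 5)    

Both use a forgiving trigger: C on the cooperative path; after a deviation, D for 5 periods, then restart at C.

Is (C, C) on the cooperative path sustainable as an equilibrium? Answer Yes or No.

Yes

A one-shot deviation gives 31 now, then 5 for 5 periods, then back to 16.
Gain from deviating: (31−16) today; loss: (16−5) in each of the next 5 periods.
No-deviation condition: (16−5)(δ+…+δ^5) ≥ 31−16, i.e. δ+…+δ^5 ≥ 15/11.
At δ = 6/7: δ+…+δ^5 = 3.2240 ≥ 1.3636.
So cooperation is sustainable.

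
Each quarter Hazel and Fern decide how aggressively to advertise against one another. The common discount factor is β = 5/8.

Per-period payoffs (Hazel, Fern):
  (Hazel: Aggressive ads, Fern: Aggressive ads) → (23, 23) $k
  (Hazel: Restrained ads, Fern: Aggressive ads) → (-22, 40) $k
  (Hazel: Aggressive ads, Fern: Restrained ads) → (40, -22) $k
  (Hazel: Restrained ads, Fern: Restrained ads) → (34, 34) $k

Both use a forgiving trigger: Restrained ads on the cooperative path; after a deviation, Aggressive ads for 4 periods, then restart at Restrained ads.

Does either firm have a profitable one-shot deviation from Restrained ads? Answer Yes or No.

Comparing payoff streams over the 5 periods until play realigns: cooperate → 34(1+β+…+β^4); deviate → 40 + 23(β+…+β^4).
Cooperation is sustained iff (34−23)(β+…+β^4) ≥ 40−34.
β+…+β^4 = 5/8·(1−(5/8)^4)/(1−5/8) = 1.4124, and (40−34)/(34−23) = 0.5455.
1.4124 ≥ 0.5455, so cooperation is sustainable.

No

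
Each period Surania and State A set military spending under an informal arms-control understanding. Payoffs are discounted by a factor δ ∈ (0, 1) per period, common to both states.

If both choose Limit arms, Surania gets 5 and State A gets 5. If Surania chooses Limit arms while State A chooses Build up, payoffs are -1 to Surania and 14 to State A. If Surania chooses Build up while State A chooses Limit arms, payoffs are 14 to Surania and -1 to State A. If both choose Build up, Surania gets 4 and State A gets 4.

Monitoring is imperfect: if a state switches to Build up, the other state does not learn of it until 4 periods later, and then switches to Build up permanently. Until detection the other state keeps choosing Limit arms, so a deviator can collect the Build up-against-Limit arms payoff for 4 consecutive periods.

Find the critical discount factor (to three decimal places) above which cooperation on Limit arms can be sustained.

0.974

A deviator earns 14 for 4 periods, then 4 forever; cooperating earns 5 forever. Multiplying the IC by (1−δ):
5 ≥ 14(1−δ^4) + 4δ^4, so 10·δ^4 ≥ 9 and δ^4 ≥ 9/10.
δ ≥ (9/10)^(1/4) ≈ 0.974.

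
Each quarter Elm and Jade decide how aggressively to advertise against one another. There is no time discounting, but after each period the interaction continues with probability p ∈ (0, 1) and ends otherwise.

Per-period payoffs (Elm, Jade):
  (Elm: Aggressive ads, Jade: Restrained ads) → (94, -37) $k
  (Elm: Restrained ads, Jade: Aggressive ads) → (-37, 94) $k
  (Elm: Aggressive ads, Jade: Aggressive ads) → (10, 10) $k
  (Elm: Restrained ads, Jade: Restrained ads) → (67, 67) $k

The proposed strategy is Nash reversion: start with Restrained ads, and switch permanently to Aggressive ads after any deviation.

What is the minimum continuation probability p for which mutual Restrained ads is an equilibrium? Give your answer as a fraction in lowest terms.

Expected cooperation value is 67 + p·67 + p²·67 + … = 67/(1−p); deviation gives 94 + p·10/(1−p).
67 ≥ 94(1−p) + 10p ⇒ 84p ≥ 27 ⇒ p ≥ 27/84 = 9/28.

9/28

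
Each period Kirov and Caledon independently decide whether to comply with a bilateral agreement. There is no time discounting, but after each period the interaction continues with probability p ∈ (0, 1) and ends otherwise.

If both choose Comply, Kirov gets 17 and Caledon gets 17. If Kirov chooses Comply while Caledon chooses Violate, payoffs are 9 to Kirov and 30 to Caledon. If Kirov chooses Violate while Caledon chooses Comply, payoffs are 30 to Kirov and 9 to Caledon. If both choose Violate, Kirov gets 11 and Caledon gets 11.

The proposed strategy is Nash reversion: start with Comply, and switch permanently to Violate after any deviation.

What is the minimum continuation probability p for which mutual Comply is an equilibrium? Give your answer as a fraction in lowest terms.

With no time discounting, the continuation probability p plays the role of the discount factor.
Grim-trigger IC: 17/(1−p) ≥ 30 + 11p/(1−p) ⇒ p ≥ (30−17)/(30−11) = 13/19.

13/19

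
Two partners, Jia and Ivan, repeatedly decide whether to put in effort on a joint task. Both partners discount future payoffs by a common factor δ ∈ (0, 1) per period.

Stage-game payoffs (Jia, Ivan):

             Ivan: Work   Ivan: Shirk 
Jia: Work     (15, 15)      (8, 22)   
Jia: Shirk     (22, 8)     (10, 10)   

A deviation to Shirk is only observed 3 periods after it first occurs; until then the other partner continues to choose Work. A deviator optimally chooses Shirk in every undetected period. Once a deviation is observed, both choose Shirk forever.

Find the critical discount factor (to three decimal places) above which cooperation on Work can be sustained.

A deviator earns 22 for 3 periods, then 10 forever; cooperating earns 15 forever. Multiplying the IC by (1−δ):
15 ≥ 22(1−δ^3) + 10δ^3, so 12·δ^3 ≥ 7 and δ^3 ≥ 7/12.
δ ≥ (7/12)^(1/3) ≈ 0.836.

0.836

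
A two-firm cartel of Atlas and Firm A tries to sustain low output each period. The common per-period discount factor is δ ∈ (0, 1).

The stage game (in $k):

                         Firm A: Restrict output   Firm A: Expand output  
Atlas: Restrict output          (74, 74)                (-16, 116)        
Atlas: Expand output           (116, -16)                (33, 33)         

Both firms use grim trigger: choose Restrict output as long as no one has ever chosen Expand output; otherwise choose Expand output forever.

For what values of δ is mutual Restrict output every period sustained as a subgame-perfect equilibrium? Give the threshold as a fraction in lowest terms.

Cooperation forever yields 74 each period: 74/(1−δ).
Deviating yields 116 once, then 33 forever: 116 + 33δ/(1−δ).
No profitable deviation requires 74/(1−δ) ≥ 116 + 33δ/(1−δ).
Multiplying by (1−δ): 74 ≥ 116(1−δ) + 33δ = 116 − 83δ.
So 83δ ≥ 42, i.e. δ ≥ 42/83.

42/83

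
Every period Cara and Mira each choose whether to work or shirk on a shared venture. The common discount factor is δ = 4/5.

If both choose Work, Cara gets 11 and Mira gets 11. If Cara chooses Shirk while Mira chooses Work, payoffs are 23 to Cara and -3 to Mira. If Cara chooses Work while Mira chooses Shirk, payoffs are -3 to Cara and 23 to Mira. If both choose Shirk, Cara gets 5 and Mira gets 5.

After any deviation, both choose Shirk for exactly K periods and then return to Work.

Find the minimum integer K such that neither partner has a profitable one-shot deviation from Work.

No profitable deviation requires (11−5)(δ+…+δ^K) ≥ 23−11, i.e. δ+…+δ^K ≥ 2 ≈ 2.0000.
With δ = 4/5, the partial sums are K=1: 0.8000, K=2: 1.4400, K=3: 1.9520, K=4: 2.3616.
K = 4 is the first length at which the sum reaches 2.0000.

4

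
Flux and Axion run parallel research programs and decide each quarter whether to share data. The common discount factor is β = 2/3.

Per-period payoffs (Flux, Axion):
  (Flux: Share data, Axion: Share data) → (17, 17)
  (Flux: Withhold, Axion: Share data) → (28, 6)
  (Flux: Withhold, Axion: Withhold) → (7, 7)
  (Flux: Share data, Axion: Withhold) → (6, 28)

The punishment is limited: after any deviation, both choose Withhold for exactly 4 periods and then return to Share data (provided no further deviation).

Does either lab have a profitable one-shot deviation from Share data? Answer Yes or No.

IC: β+…+β^4 ≥ (28−17)/(17−7) = 11/10.
At β = 2/3: partial sum = 1.6049 ≥ 1.1000. Cooperation sustainable.

No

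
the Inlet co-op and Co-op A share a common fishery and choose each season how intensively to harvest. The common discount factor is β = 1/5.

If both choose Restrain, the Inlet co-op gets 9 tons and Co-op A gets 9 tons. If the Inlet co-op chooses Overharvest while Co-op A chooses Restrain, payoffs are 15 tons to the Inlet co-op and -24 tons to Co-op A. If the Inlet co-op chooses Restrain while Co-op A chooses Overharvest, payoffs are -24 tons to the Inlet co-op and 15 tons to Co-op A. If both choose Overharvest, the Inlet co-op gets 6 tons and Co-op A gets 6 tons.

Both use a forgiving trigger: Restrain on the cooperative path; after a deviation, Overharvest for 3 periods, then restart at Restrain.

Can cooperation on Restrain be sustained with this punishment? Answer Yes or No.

No

IC: β+…+β^3 ≥ (15−9)/(9−6) = 2.
At β = 1/5: partial sum = 0.2480 < 2.0000. Cooperation not sustainable.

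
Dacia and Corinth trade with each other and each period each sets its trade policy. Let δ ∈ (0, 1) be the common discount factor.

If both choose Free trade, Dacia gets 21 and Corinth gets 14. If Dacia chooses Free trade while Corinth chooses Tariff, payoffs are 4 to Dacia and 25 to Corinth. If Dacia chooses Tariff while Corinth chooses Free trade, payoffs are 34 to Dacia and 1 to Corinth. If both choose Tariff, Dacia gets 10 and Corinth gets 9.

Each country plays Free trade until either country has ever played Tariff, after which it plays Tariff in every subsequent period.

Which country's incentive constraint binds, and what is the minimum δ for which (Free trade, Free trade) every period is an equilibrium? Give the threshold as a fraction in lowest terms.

Dacia: cooperation gives 21 each period; deviation gives 34 once then 10 forever.
  21/(1−δ) ≥ 34 + 10δ/(1−δ) ⇒ δ ≥ 13/24.
Corinth: cooperation gives 14 each period; deviation gives 25 once then 9 forever.
  δ ≥ 11/16.
Both must hold, so the binding constraint is Corinth's: δ ≥ 11/16.

Corinth; δ ≥ 11/16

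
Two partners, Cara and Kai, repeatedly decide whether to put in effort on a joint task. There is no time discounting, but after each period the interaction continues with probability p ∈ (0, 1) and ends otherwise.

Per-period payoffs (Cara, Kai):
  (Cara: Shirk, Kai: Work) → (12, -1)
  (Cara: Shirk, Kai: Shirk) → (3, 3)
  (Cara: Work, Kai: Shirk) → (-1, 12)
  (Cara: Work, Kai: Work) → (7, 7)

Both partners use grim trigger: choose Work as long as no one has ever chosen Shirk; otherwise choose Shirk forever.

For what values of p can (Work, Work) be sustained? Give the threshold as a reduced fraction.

With no time discounting, the continuation probability p plays the role of the discount factor.
Grim-trigger IC: 7/(1−p) ≥ 12 + 3p/(1−p) ⇒ p ≥ (12−7)/(12−3) = 5/9.

5/9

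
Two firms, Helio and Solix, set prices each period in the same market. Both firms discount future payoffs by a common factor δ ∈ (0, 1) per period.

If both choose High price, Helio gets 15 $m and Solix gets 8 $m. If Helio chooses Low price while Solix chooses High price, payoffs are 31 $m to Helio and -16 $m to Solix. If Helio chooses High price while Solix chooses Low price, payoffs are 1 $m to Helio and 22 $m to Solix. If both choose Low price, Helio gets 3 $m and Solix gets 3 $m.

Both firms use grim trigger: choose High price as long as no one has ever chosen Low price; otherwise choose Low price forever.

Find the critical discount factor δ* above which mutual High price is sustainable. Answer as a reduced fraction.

14/19

Helio: cooperation gives 15 each period; deviation gives 31 once then 3 forever.
  15/(1−δ) ≥ 31 + 3δ/(1−δ) ⇒ δ ≥ 16/28 = 4/7.
Solix: cooperation gives 8 each period; deviation gives 22 once then 3 forever.
  δ ≥ 14/19.
Both must hold, so the binding constraint is Solix's: δ ≥ 14/19.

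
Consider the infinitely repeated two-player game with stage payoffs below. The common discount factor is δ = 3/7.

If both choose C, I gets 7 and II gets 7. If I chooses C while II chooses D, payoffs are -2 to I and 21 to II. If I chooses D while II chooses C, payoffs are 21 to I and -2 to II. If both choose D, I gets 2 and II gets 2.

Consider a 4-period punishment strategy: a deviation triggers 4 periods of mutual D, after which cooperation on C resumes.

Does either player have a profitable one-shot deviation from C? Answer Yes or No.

Comparing payoff streams over the 5 periods until play realigns: cooperate → 7(1+δ+…+δ^4); deviate → 21 + 2(δ+…+δ^4).
Cooperation is sustained iff (7−2)(δ+…+δ^4) ≥ 21−7.
δ+…+δ^4 = 3/7·(1−(3/7)^4)/(1−3/7) = 0.7247, and (21−7)/(7−2) = 2.8000.
0.7247 < 2.8000, so cooperation is not sustainable.

Yes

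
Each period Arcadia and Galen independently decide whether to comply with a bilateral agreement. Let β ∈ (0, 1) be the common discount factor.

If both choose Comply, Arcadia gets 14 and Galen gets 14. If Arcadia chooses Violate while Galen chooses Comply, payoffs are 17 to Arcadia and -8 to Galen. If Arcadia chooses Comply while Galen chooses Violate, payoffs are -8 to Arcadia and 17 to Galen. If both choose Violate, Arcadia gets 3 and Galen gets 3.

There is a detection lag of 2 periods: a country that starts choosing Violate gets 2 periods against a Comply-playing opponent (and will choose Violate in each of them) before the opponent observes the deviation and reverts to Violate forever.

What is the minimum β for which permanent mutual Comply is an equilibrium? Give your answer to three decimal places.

The best deviation is to choose Violate for all 2 undetected periods, earning 17 each, then 3 forever once detected.
Deviation value: 17(1−β^2)/(1−β) + 3β^2/(1−β); cooperation value: 14/(1−β).
IC: 14 ≥ 17(1−β^2) + 3β^2 = 17 − 14β^2.
So β^2 ≥ 3/14, giving β ≥ (3/14)^(1/2) ≈ 0.463.

0.463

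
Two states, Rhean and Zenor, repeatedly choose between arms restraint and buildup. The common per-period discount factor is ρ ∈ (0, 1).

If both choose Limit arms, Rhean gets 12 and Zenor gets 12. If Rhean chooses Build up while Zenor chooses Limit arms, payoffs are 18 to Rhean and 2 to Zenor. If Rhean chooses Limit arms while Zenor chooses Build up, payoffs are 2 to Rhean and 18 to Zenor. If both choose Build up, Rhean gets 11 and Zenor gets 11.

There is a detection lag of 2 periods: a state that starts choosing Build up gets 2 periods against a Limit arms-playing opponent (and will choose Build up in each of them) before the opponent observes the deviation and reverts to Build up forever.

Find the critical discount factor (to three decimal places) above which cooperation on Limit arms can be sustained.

The best deviation is to choose Build up for all 2 undetected periods, earning 18 each, then 11 forever once detected.
Deviation value: 18(1−ρ^2)/(1−ρ) + 11ρ^2/(1−ρ); cooperation value: 12/(1−ρ).
IC: 12 ≥ 18(1−ρ^2) + 11ρ^2 = 18 − 7ρ^2.
So ρ^2 ≥ 6/7, giving ρ ≥ (6/7)^(1/2) ≈ 0.926.

0.926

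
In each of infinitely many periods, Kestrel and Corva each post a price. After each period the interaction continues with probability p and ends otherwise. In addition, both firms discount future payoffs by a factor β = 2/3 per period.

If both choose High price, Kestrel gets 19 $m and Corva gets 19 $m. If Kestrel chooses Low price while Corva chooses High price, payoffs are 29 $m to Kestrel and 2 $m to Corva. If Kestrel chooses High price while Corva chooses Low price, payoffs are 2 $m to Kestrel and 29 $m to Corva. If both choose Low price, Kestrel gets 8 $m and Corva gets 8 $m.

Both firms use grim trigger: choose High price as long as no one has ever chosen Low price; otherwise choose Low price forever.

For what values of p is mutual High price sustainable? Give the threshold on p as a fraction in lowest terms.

Expected continuation weight on next period's payoff is β·p = 2/3·p, which plays the role of the discount factor.
Cooperation requires 2/3·p ≥ (29−19)/(29−8) = 10/21, hence p ≥ 5/7.

5/7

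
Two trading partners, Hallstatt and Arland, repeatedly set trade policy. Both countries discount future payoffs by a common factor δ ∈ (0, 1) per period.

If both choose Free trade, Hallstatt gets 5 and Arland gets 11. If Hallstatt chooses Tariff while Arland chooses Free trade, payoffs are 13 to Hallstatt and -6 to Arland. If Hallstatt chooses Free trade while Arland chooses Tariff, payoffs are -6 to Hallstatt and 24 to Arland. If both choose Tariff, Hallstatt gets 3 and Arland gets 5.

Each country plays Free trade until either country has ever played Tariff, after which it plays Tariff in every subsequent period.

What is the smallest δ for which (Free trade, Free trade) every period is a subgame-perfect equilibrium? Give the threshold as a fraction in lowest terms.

4/5

Hallstatt: cooperation gives 5 each period; deviation gives 13 once then 3 forever.
  5/(1−δ) ≥ 13 + 3δ/(1−δ) ⇒ δ ≥ 8/10 = 4/5.
Arland: cooperation gives 11 each period; deviation gives 24 once then 5 forever.
  δ ≥ 13/19.
Both must hold, so the binding constraint is Hallstatt's: δ ≥ 4/5.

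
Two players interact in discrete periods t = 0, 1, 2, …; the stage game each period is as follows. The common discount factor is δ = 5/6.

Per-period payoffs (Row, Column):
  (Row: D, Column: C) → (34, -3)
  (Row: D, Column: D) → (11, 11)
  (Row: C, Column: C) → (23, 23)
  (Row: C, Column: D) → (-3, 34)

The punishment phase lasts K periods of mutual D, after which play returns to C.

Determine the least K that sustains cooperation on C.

IC: δ(1−δ^K)/(1−δ) ≥ (34−23)/(23−11) = 11/12.
With δ = 5/6: need 1 − δ^K ≥ 11/12·(1−5/6)/(5/6), i.e. δ^K ≤ 0.8167.
Since (5/6)^1 = 0.8333 and (5/6)^2 = 0.6944, the smallest such K is 2.

2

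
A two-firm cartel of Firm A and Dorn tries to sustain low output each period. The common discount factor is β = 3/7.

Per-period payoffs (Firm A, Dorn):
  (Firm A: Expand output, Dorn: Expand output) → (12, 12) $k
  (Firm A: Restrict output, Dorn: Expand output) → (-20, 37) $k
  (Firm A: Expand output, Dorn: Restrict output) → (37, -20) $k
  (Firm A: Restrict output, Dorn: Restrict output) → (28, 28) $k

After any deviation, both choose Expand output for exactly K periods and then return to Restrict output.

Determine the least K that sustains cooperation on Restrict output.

Need Σ_{k=1}^{K} β^k ≥ (37−28)/(28−12) = 0.5625 at β = 3/7.
At K = 1 the sum is 0.4286 < 0.5625; at K = 2 it is 0.6122 ≥ 0.5625.
So the minimum punishment length is K = 2.

2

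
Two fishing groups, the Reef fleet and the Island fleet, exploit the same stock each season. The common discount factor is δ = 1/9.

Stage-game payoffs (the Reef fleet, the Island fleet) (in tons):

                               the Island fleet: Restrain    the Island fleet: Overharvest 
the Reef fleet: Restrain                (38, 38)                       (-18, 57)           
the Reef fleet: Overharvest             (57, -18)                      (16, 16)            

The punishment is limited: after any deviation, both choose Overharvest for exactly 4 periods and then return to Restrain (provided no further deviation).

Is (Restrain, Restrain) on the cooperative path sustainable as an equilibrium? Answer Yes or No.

Comparing payoff streams over the 5 periods until play realigns: cooperate → 38(1+δ+…+δ^4); deviate → 57 + 16(δ+…+δ^4).
Cooperation is sustained iff (38−16)(δ+…+δ^4) ≥ 57−38.
δ+…+δ^4 = 1/9·(1−(1/9)^4)/(1−1/9) = 0.1250, and (57−38)/(38−16) = 0.8636.
0.1250 < 0.8636, so cooperation is not sustainable.

No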